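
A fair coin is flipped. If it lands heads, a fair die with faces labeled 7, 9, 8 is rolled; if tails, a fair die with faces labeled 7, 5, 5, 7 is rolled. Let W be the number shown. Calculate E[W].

E[W | heads] = (7+9+8)/3 = 8.
E[W | tails] = (7+5+5+7)/4 = 6.
By the law of total expectation,
E[W] = (1/2)·(8) + (1/2)·(6) = 7.

7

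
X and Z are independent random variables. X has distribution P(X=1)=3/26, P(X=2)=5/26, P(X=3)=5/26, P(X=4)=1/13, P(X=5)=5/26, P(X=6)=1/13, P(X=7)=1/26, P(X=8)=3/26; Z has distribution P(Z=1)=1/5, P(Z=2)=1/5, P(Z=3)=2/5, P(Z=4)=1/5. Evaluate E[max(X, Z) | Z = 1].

4

P(Z = 1) = 1/5.
Summing max(X,Z)·P(x,y) over outcomes with Z = 1 gives 4/5.
E[max(X, Z) | Z = 1] = (4/5) / (1/5) = 4.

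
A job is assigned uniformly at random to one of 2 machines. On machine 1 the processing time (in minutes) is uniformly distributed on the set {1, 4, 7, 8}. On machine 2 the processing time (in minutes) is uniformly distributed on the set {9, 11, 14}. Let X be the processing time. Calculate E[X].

E[X | machine 1] = (1+4+7+8)/4 = 5.
E[X | machine 2] = (9+11+14)/3 = 34/3.
E[X] = (1/2)·(5) + (1/2)·(34/3) = 49/6.

49/6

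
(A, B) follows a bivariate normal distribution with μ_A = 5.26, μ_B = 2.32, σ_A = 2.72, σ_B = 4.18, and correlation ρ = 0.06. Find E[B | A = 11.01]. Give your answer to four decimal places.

The regression of B on A has slope ρ·σ_B/σ_A and passes through (μ_A, μ_B).
E[B | A=11.01] = 2.32 + (0.06)·(4.18/2.72)·(11.01 − (5.26)) = 2.32 + (0.092206)·(5.75) = 2.8502.

2.8502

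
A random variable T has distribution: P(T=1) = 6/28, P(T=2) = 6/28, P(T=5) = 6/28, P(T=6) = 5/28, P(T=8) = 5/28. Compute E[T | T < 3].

P(T < 3) = 3/7.
Σ over the event: 1·3/14 + 2·3/14 = 9/14.
E[T | T < 3] = (9/14) / (3/7) = 3/2.

3/2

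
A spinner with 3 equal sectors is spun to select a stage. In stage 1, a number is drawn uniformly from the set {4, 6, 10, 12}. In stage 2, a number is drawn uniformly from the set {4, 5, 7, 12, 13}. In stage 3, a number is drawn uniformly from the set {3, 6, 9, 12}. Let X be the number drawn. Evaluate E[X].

79/10

E[X | stage 1] = (4+6+10+12)/4 = 8.
E[X | stage 2] = (4+5+7+12+13)/5 = 41/5.
E[X | stage 3] = (3+6+9+12)/4 = 15/2.
By the law of total expectation,
E[X] = (1/3)·(8) + (1/3)·(41/5) + (1/3)·(15/2) = 79/10.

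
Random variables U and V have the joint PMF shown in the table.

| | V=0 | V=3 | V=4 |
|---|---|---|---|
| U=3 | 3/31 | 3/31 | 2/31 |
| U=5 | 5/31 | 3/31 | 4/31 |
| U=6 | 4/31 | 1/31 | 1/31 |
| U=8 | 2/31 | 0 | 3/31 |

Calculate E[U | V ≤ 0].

37/7

P(V ≤ 0) = 14/31.
Σ U·P over the event = 3·(3/31) + 5·(5/31) + 6·(4/31) + 8·(2/31) = 74/31.
E[U | V ≤ 0] = (74/31) / (14/31) = 37/7.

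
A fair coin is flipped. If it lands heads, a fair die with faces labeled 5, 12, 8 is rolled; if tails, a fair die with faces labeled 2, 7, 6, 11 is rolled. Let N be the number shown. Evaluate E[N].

E[N | heads] = (5+12+8)/3 = 25/3.
E[N | tails] = (2+7+6+11)/4 = 13/2.
E[N] = (1/2)·(25/3) + (1/2)·(13/2) = 89/12.

89/12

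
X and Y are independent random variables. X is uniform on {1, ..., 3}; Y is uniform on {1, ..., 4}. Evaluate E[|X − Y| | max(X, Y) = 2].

Outcomes with max(X, Y) = 2: (1,2), (2,1), (2,2), each with probability 1/12.
E[|X − Y| | max(X, Y) = 2] = (1 + 1 + 0) / 3 = 2/3.

2/3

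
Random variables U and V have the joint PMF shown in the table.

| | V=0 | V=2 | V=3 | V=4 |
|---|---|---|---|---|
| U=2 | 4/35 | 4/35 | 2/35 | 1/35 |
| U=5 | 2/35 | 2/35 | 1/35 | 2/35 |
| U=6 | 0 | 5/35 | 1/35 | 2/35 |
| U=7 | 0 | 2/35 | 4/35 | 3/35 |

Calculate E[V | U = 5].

15/7

P(U = 5) = 1/5.
Σ V·P over the event = 0·(2/35) + 2·(2/35) + 3·(1/35) + 4·(2/35) = 3/7.
E[V | U = 5] = (3/7) / (1/5) = 15/7.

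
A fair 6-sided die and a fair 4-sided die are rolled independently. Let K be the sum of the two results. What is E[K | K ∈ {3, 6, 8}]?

6

P(K ∈ {3, 6, 8}) = 3/8.
Σ over the event: 3·1/12 + 6·1/6 + 8·1/8 = 9/4.
E[K | K ∈ {3, 6, 8}] = (9/4) / (3/8) = 6.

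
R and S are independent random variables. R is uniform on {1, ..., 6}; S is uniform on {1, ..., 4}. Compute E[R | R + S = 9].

Outcomes with R + S = 9: (5,4), (6,3), each with probability 1/24.
E[R | R + S = 9] = (5 + 6) / 2 = 11/2.

11/2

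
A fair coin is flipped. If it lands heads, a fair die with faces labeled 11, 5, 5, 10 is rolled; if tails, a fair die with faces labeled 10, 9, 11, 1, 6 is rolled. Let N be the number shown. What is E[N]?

E[N | heads] = (11+5+5+10)/4 = 31/4.
E[N | tails] = (10+9+11+1+6)/5 = 37/5.
E[N] = (1/2)·(31/4) + (1/2)·(37/5) = 303/40.

303/40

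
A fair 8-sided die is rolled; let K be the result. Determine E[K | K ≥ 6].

7

Given K ≥ 6, K is equally likely to be any of {6, 7, 8}.
E[K | K ≥ 6] = (6 + 7 + 8) / 3 = 7.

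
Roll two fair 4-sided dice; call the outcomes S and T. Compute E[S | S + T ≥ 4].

36/13

P(S + T ≥ 4) = 13/16.
Summing S·P(x,y) over outcomes with S + T ≥ 4 gives 9/4.
E[S | S + T ≥ 4] = (9/4) / (13/16) = 36/13.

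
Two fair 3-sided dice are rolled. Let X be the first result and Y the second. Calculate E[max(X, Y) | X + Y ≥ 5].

3

Outcomes with X + Y ≥ 5: (2,3), (3,2), (3,3), each with probability 1/9.
E[max(X, Y) | X + Y ≥ 5] = (3 + 3 + 3) / 3 = 3.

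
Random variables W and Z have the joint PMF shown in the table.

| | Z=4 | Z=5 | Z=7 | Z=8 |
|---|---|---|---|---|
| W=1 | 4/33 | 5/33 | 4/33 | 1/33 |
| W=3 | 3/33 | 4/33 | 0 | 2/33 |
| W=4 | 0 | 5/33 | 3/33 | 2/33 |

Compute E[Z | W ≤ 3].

P(W ≤ 3) = 23/33.
Σ Z·P over the event = 4·(4/33) + 5·(5/33) + 7·(4/33) + 8·(1/33) + 4·(3/33) + 5·(4/33) + 8·(2/33) = 125/33.
E[Z | W ≤ 3] = (125/33) / (23/33) = 125/23.

125/23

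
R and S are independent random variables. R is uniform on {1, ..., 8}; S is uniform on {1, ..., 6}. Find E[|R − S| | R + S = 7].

Outcomes with R + S = 7: (1,6), (2,5), (3,4), (4,3), (5,2), (6,1), each with probability 1/48.
E[|R − S| | R + S = 7] = (5 + 3 + 1 + 1 + 3 + 5) / 6 = 3.

3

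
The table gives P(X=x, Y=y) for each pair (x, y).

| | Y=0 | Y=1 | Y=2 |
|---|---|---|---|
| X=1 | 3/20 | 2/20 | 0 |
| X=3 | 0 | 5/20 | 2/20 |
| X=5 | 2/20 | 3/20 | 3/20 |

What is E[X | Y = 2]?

21/5

P(Y = 2) = 1/4.
Σ X·P over the event = 3·(2/20) + 5·(3/20) = 21/20.
E[X | Y = 2] = (21/20) / (1/4) = 21/5.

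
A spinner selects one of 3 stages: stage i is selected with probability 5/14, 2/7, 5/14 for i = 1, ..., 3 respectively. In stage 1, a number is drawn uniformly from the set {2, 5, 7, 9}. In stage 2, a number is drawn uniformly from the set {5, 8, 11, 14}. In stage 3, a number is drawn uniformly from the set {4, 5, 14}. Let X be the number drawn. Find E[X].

E[X | stage 1] = (2+5+7+9)/4 = 23/4.
E[X | stage 2] = (5+8+11+14)/4 = 19/2.
E[X | stage 3] = (4+5+14)/3 = 23/3.
E[X] = (5/14)·(23/4) + (2/7)·(19/2) + (5/14)·(23/3) = 1261/168.

1261/168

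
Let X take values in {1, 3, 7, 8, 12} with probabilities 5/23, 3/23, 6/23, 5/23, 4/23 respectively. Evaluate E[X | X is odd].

4

P(X is odd) = 14/23.
Σ over the event: 1·5/23 + 3·3/23 + 7·6/23 = 56/23.
E[X | X is odd] = (56/23) / (14/23) = 4.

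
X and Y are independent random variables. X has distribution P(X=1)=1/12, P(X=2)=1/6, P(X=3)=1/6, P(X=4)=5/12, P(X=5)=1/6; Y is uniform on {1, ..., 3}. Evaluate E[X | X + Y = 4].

11/5

P(X + Y = 4) = 5/36.
Summing X·P(x,y) over outcomes with X + Y = 4 gives 11/36.
E[X | X + Y = 4] = (11/36) / (5/36) = 11/5.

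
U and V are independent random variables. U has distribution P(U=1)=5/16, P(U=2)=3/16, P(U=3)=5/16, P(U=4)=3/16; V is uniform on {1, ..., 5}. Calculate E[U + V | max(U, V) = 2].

P(max(U, V) = 2) = 11/80.
Summing (U+V)·P(x,y) over outcomes with max(U, V) = 2 gives 9/20.
E[U + V | max(U, V) = 2] = (9/20) / (11/80) = 36/11.

36/11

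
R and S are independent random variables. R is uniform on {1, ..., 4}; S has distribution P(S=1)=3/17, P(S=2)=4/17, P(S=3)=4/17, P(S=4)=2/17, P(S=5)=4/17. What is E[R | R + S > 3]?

157/58

P(R + S > 3) = 29/34.
Summing R·P(x,y) over outcomes with R + S > 3 gives 157/68.
E[R | R + S > 3] = (157/68) / (29/34) = 157/58.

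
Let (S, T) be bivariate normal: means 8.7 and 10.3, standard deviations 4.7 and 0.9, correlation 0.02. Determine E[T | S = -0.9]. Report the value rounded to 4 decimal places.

The regression of T on S has slope ρ·σ_T/σ_S and passes through (μ_S, μ_T).
E[T | S=-0.9] = 10.3 + (0.02)·(0.9/4.7)·(-0.9 − (8.7)) = 10.3 + (0.0038298)·(-9.6) = 10.2632.

10.2632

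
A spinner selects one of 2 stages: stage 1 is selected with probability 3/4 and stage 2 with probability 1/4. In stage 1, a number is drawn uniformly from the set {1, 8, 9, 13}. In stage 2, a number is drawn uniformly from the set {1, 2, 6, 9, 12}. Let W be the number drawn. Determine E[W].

117/16

E[W | stage 1] = (1+8+9+13)/4 = 31/4.
E[W | stage 2] = (1+2+6+9+12)/5 = 6.
E[W] = (3/4)·(31/4) + (1/4)·(6) = 117/16.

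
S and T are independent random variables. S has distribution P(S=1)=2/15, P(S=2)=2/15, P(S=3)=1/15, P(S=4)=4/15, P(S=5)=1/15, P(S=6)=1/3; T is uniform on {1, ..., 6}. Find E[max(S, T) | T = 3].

P(T = 3) = 1/6.
Summing max(S,T)·P(x,y) over outcomes with T = 3 gives 11/15.
E[max(S, T) | T = 3] = (11/15) / (1/6) = 22/5.

22/5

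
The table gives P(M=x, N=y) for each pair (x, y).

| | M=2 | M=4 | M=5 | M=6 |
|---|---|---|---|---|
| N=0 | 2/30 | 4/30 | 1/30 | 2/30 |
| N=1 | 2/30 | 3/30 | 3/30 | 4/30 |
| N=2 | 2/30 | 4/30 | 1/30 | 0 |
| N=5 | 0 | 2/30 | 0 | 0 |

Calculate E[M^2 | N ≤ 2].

P(N ≤ 2) = 14/15.
Summing M^2·P(M=x,N=y) over the conditioning event gives 541/30.
E[M^2 | N ≤ 2] = (541/30) / (14/15) = 541/28.

541/28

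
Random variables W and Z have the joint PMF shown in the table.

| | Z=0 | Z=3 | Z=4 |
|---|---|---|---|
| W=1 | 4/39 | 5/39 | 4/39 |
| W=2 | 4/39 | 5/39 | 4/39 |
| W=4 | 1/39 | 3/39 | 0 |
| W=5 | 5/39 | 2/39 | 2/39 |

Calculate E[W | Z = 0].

41/14

P(Z = 0) = 14/39.
Summing W·P(W=x,Z=y) over the conditioning event gives 41/39.
E[W | Z = 0] = (41/39) / (14/39) = 41/14.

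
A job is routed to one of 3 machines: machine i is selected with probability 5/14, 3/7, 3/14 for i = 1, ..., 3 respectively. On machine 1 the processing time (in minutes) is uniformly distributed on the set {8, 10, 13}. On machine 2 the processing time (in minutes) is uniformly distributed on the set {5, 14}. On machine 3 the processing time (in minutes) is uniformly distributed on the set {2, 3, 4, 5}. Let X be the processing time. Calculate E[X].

E[X | machine 1] = (8+10+13)/3 = 31/3.
E[X | machine 2] = (5+14)/2 = 19/2.
E[X | machine 3] = (2+3+4+5)/4 = 7/2.
E[X] = (5/14)·(31/3) + (3/7)·(19/2) + (3/14)·(7/2) = 715/84.

715/84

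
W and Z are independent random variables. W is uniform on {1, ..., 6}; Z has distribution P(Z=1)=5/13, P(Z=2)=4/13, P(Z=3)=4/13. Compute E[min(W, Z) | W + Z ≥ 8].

P(W + Z ≥ 8) = 2/13.
Summing min(W,Z)·P(x,y) over outcomes with W + Z ≥ 8 gives 16/39.
E[min(W, Z) | W + Z ≥ 8] = (16/39) / (2/13) = 8/3.

8/3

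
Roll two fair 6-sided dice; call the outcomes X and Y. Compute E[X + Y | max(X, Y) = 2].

P(max(X, Y) = 2) = 1/12.
Summing (X+Y)·P(x,y) over outcomes with max(X, Y) = 2 gives 5/18.
E[X + Y | max(X, Y) = 2] = (5/18) / (1/12) = 10/3.

10/3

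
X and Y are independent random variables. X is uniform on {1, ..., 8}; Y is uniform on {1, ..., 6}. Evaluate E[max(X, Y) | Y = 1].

Outcomes with Y = 1: (1,1), (2,1), (3,1), (4,1), (5,1), (6,1), (7,1), (8,1), each with probability 1/48.
E[max(X, Y) | Y = 1] = (1 + 2 + 3 + 4 + 5 + 6 + 7 + 8) / 8 = 9/2.

9/2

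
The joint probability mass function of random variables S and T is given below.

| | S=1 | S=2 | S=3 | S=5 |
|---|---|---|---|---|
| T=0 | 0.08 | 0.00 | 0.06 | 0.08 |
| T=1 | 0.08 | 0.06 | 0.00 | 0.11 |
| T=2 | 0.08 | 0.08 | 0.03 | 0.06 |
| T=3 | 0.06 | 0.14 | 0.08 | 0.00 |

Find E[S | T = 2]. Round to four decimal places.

2.5200

P(T = 2) = 0.25.
Σ S·P over the event = 1·(0.08) + 2·(0.08) + 3·(0.03) + 5·(0.06) = 0.63.
E[S | T = 2] = (0.63) / (0.25) = 2.5200.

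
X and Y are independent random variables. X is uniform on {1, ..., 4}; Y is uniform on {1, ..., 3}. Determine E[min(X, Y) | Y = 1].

P(Y = 1) = 1/3.
Summing min(X,Y)·P(x,y) over outcomes with Y = 1 gives 1/3.
E[min(X, Y) | Y = 1] = (1/3) / (1/3) = 1.

1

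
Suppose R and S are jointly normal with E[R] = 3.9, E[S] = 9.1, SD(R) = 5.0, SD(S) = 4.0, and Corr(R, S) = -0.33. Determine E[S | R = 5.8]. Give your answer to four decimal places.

8.5984

E[S | R=x] = μ_S + ρ(σ_S/σ_R)(x − μ_R) for jointly normal variables.
E[S | R=5.8] = 9.1 + (-0.33)·(4.0/5.0)·(5.8 − (3.9)) = 9.1 + (-0.264)·(1.9) = 8.5984.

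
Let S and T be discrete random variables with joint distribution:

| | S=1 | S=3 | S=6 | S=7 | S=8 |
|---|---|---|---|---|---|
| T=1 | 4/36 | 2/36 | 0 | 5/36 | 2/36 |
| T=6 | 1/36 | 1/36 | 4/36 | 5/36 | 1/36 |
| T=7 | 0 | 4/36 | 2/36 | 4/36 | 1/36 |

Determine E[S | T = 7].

P(T = 7) = 11/36.
Summing S·P(S=x,T=y) over the conditioning event gives 5/3.
E[S | T = 7] = (5/3) / (11/36) = 60/11.

60/11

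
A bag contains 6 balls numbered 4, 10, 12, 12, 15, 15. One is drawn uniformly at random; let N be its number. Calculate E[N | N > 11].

27/2

P(N > 11) = 2/3.
Σ over the event: 12·1/3 + 15·1/3 = 9.
E[N | N > 11] = (9) / (2/3) = 27/2.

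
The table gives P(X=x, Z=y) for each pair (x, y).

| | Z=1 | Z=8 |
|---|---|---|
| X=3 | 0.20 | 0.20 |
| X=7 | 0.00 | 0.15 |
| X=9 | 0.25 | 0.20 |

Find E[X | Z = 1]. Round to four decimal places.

P(Z = 1) = 0.45.
Summing X·P(X=x,Z=y) over the conditioning event gives 2.85.
E[X | Z = 1] = (2.85) / (0.45) = 6.3333.

6.3333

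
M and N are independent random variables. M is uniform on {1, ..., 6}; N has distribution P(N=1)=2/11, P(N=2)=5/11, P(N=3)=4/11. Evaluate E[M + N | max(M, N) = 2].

41/12

P(max(M, N) = 2) = 2/11.
Summing (M+N)·P(x,y) over outcomes with max(M, N) = 2 gives 41/66.
E[M + N | max(M, N) = 2] = (41/66) / (2/11) = 41/12.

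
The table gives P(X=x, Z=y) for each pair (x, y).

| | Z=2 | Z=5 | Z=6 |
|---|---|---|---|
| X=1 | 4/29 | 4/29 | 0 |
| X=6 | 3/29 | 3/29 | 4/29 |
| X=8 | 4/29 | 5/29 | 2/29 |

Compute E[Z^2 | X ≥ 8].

213/11

P(X ≥ 8) = 11/29.
Summing Z^2·P(X=x,Z=y) over the conditioning event gives 213/29.
E[Z^2 | X ≥ 8] = (213/29) / (11/29) = 213/11.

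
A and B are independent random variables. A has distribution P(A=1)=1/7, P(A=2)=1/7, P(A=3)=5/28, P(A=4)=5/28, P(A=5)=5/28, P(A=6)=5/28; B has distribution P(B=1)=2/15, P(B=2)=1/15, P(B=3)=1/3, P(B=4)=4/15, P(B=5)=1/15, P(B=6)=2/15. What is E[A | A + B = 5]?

P(A + B = 5) = 17/140.
Summing A·P(x,y) over outcomes with A + B = 5 gives 37/140.
E[A | A + B = 5] = (37/140) / (17/140) = 37/17.

37/17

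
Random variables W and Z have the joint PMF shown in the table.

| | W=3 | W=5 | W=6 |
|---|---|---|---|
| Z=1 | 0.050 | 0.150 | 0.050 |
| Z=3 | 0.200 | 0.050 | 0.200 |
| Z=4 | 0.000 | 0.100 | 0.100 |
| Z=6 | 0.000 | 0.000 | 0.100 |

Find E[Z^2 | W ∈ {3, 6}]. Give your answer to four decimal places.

P(W ∈ {3, 6}) = 0.700.
Σ Z^2·P over the event = 1·(0.050) + 9·(0.200) + 1·(0.050) + 9·(0.200) + 16·(0.100) + 36·(0.100) = 8.900.
E[Z^2 | W ∈ {3, 6}] = (8.900) / (0.700) = 12.7143.

12.7143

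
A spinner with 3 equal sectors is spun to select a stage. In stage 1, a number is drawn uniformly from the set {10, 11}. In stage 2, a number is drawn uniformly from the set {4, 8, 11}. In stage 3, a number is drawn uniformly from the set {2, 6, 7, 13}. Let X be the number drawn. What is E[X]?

151/18

E[X | stage 1] = (10+11)/2 = 21/2.
E[X | stage 2] = (4+8+11)/3 = 23/3.
E[X | stage 3] = (2+6+7+13)/4 = 7.
E[X] = (1/3)·(21/2) + (1/3)·(23/3) + (1/3)·(7) = 151/18.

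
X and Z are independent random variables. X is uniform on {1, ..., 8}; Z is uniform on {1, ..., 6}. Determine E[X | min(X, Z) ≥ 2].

P(min(X, Z) ≥ 2) = 35/48.
Summing X·P(x,y) over outcomes with min(X, Z) ≥ 2 gives 175/48.
E[X | min(X, Z) ≥ 2] = (175/48) / (35/48) = 5.

5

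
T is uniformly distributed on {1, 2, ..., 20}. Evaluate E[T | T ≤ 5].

Given T ≤ 5, T is equally likely to be any of {1, 2, 3, 4, 5}.
E[T | T ≤ 5] = (1 + 2 + 3 + 4 + 5) / 5 = 3.

3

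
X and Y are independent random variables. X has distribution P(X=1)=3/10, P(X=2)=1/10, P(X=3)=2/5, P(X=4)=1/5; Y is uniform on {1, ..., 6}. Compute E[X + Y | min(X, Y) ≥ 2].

P(min(X, Y) ≥ 2) = 7/12.
Summing (X+Y)·P(x,y) over outcomes with min(X, Y) ≥ 2 gives 25/6.
E[X + Y | min(X, Y) ≥ 2] = (25/6) / (7/12) = 50/7.

50/7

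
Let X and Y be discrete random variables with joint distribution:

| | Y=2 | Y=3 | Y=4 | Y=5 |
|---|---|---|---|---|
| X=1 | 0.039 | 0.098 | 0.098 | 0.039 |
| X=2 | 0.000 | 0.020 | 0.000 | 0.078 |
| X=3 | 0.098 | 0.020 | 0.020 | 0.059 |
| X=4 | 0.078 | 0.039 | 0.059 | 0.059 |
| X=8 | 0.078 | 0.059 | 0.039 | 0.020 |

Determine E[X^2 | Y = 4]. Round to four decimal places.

17.2130

P(Y = 4) = 0.216.
Σ X^2·P over the event = 1·(0.098) + 9·(0.020) + 16·(0.059) + 64·(0.039) = 3.718.
E[X^2 | Y = 4] = (3.718) / (0.216) = 17.2130.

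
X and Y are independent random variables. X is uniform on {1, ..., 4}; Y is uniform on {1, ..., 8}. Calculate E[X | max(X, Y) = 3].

12/5

Outcomes with max(X, Y) = 3: (1,3), (2,3), (3,1), (3,2), (3,3), each with probability 1/32.
E[X | max(X, Y) = 3] = (1 + 2 + 3 + 3 + 3) / 5 = 12/5.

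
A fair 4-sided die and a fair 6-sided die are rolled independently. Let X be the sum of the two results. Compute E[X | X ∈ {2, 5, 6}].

P(X ∈ {2, 5, 6}) = 3/8.
Σ over the event: 2·1/24 + 5·1/6 + 6·1/6 = 23/12.
E[X | X ∈ {2, 5, 6}] = (23/12) / (3/8) = 46/9.

46/9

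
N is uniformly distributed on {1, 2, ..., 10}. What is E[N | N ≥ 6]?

Given N ≥ 6, N is equally likely to be any of {6, 7, 8, 9, 10}.
E[N | N ≥ 6] = (6 + 7 + 8 + 9 + 10) / 5 = 8.

8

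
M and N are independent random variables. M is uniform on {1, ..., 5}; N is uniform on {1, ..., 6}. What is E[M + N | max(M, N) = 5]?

Outcomes with max(M, N) = 5: (1,5), (2,5), (3,5), (4,5), (5,1), (5,2), (5,3), (5,4), (5,5), each with probability 1/30.
E[M + N | max(M, N) = 5] = (6 + 7 + 8 + 9 + 6 + 7 + 8 + 9 + 10) / 9 = 70/9.

70/9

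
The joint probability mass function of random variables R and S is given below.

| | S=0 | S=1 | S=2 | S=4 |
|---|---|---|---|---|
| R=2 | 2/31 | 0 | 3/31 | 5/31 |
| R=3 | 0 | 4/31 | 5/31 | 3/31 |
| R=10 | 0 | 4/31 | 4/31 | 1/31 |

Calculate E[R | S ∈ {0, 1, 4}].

85/19

P(S ∈ {0, 1, 4}) = 19/31.
Σ R·P over the event = 2·(2/31) + 2·(5/31) + 3·(4/31) + 3·(3/31) + 10·(4/31) + 10·(1/31) = 85/31.
E[R | S ∈ {0, 1, 4}] = (85/31) / (19/31) = 85/19.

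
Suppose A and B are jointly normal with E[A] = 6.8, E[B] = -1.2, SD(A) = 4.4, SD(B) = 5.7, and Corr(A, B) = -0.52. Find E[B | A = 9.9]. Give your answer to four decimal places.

For a bivariate normal, E[B | A=x] = μ_B + ρ·(σ_B/σ_A)·(x − μ_A).
E[B | A=9.9] = -1.2 + (-0.52)·(5.7/4.4)·(9.9 − (6.8)) = -1.2 + (-0.67364)·(3.1) = -3.2883.

-3.2883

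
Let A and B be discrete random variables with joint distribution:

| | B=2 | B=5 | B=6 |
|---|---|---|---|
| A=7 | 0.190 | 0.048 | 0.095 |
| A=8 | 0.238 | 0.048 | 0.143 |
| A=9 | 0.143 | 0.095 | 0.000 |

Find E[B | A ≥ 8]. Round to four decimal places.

P(A ≥ 8) = 0.667.
Σ B·P over the event = 2·(0.238) + 5·(0.048) + 6·(0.143) + 2·(0.143) + 5·(0.095) = 2.335.
E[B | A ≥ 8] = (2.335) / (0.667) = 3.5007.

3.5007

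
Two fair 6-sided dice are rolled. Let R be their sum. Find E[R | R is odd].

P(R is odd) = 1/2.
Σ over the event: 3·1/18 + 5·1/9 + 7·1/6 + 9·1/9 + 11·1/18 = 7/2.
E[R | R is odd] = (7/2) / (1/2) = 7.

7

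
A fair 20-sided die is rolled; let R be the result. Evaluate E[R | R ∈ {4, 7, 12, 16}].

39/4

P(R ∈ {4, 7, 12, 16}) = 1/5.
Σ over the event: 4·1/20 + 7·1/20 + 12·1/20 + 16·1/20 = 39/20.
E[R | R ∈ {4, 7, 12, 16}] = (39/20) / (1/5) = 39/4.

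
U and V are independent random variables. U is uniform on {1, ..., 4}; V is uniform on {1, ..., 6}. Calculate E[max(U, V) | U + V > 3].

P(U + V > 3) = 7/8.
Summing max(U,V)·P(x,y) over outcomes with U + V > 3 gives 89/24.
E[max(U, V) | U + V > 3] = (89/24) / (7/8) = 89/21.

89/21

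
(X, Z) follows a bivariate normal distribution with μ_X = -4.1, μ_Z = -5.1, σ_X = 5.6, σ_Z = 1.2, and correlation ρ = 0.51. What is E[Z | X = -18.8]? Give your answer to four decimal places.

The regression of Z on X has slope ρ·σ_Z/σ_X and passes through (μ_X, μ_Z).
E[Z | X=-18.8] = -5.1 + (0.51)·(1.2/5.6)·(-18.8 − (-4.1)) = -5.1 + (0.109286)·(-14.7) = -6.7065.

-6.7065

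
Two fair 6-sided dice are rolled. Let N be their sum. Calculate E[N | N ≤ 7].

16/3

P(N ≤ 7) = 7/12.
Σ over the event: 2·1/36 + 3·1/18 + 4·1/12 + 5·1/9 + 6·5/36 + 7·1/6 = 28/9.
E[N | N ≤ 7] = (28/9) / (7/12) = 16/3.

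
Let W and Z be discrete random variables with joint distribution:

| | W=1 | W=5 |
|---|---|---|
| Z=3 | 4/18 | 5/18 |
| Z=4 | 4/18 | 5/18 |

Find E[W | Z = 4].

P(Z = 4) = 1/2.
Σ W·P over the event = 1·(4/18) + 5·(5/18) = 29/18.
E[W | Z = 4] = (29/18) / (1/2) = 29/9.

29/9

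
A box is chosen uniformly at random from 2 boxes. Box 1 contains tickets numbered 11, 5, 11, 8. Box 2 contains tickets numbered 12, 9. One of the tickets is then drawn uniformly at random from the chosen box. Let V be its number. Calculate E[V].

E[V | box 1] = (11+5+11+8)/4 = 35/4.
E[V | box 2] = (12+9)/2 = 21/2.
By the law of total expectation,
E[V] = (1/2)·(35/4) + (1/2)·(21/2) = 77/8.

77/8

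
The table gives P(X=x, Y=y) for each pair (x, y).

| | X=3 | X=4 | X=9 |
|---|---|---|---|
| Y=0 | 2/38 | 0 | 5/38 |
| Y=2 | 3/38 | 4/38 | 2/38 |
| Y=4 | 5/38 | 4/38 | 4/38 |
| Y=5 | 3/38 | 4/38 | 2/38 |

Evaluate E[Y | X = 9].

P(X = 9) = 13/38.
Σ Y·P over the event = 0·(5/38) + 2·(2/38) + 4·(4/38) + 5·(2/38) = 15/19.
E[Y | X = 9] = (15/19) / (13/38) = 30/13.

30/13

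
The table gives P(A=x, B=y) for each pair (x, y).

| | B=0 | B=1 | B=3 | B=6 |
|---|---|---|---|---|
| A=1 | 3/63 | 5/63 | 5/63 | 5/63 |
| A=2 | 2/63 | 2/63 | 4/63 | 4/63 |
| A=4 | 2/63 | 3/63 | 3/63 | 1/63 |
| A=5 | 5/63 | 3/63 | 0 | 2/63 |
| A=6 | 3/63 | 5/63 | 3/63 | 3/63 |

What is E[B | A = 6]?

P(A = 6) = 2/9.
Σ B·P over the event = 0·(3/63) + 1·(5/63) + 3·(3/63) + 6·(3/63) = 32/63.
E[B | A = 6] = (32/63) / (2/9) = 16/7.

16/7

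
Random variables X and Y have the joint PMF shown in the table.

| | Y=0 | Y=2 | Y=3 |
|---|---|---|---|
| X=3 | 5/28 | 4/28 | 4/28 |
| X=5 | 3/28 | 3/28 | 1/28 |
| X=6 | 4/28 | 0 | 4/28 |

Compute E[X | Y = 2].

27/7

P(Y = 2) = 1/4.
Σ X·P over the event = 3·(4/28) + 5·(3/28) = 27/28.
E[X | Y = 2] = (27/28) / (1/4) = 27/7.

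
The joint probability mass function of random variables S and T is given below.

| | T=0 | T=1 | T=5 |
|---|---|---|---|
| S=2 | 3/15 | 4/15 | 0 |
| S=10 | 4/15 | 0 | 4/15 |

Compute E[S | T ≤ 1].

54/11

P(T ≤ 1) = 11/15.
Summing S·P(S=x,T=y) over the conditioning event gives 18/5.
E[S | T ≤ 1] = (18/5) / (11/15) = 54/11.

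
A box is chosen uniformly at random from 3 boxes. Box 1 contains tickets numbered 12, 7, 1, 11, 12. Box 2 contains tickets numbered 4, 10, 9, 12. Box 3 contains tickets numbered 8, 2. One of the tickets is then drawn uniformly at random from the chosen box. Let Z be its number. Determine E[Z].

149/20

E[Z | box 1] = (12+7+1+11+12)/5 = 43/5.
E[Z | box 2] = (4+10+9+12)/4 = 35/4.
E[Z | box 3] = (8+2)/2 = 5.
By the law of total expectation,
E[Z] = (1/3)·(43/5) + (1/3)·(35/4) + (1/3)·(5) = 149/20.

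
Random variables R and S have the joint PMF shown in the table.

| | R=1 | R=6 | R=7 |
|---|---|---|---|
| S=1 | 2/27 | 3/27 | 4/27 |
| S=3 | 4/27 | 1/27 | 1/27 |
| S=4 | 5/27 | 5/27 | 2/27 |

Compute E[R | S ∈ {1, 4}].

P(S ∈ {1, 4}) = 7/9.
Σ R·P over the event = 1·(2/27) + 1·(5/27) + 6·(3/27) + 6·(5/27) + 7·(4/27) + 7·(2/27) = 97/27.
E[R | S ∈ {1, 4}] = (97/27) / (7/9) = 97/21.

97/21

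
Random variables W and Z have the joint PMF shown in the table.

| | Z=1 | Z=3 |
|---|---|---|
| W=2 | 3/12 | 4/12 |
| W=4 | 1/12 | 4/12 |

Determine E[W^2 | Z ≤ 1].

7

P(Z ≤ 1) = 1/3.
Σ W^2·P over the event = 4·(3/12) + 16·(1/12) = 7/3.
E[W^2 | Z ≤ 1] = (7/3) / (1/3) = 7.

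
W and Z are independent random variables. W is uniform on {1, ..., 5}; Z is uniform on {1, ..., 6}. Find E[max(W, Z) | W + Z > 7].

53/10

P(W + Z > 7) = 1/3.
Summing max(W,Z)·P(x,y) over outcomes with W + Z > 7 gives 53/30.
E[max(W, Z) | W + Z > 7] = (53/30) / (1/3) = 53/10.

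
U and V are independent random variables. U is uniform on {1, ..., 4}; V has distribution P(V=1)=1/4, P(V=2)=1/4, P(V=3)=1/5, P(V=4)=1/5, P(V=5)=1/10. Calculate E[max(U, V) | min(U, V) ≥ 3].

P(min(U, V) ≥ 3) = 1/4.
Summing max(U,V)·P(x,y) over outcomes with min(U, V) ≥ 3 gives 1.
E[max(U, V) | min(U, V) ≥ 3] = (1) / (1/4) = 4.

4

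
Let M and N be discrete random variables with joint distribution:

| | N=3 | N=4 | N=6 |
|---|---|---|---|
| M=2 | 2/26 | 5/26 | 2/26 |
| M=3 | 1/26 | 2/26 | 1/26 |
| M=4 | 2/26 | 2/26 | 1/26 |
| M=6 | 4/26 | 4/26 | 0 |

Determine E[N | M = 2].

38/9

P(M = 2) = 9/26.
Σ N·P over the event = 3·(2/26) + 4·(5/26) + 6·(2/26) = 19/13.
E[N | M = 2] = (19/13) / (9/26) = 38/9.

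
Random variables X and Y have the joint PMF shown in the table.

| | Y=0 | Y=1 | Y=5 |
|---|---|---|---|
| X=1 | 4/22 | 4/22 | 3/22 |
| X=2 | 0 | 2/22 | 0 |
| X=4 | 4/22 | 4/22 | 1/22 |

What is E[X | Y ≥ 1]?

P(Y ≥ 1) = 7/11.
Summing X·P(X=x,Y=y) over the conditioning event gives 31/22.
E[X | Y ≥ 1] = (31/22) / (7/11) = 31/14.

31/14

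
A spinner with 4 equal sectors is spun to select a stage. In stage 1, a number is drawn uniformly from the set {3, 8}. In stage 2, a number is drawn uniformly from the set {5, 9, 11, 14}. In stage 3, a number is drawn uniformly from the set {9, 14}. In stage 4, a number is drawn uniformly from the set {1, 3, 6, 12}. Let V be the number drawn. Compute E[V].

129/16

E[V | stage 1] = (3+8)/2 = 11/2.
E[V | stage 2] = (5+9+11+14)/4 = 39/4.
E[V | stage 3] = (9+14)/2 = 23/2.
E[V | stage 4] = (1+3+6+12)/4 = 11/2.
By the law of total expectation,
E[V] = (1/4)·(11/2) + (1/4)·(39/4) + (1/4)·(23/2) + (1/4)·(11/2) = 129/16.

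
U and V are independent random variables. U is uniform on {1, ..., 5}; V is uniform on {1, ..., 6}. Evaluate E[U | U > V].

4

P(U > V) = 1/3.
Summing U·P(x,y) over outcomes with U > V gives 4/3.
E[U | U > V] = (4/3) / (1/3) = 4.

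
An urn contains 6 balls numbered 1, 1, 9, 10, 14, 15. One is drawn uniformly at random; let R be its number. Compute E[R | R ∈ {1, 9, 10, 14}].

P(R ∈ {1, 9, 10, 14}) = 5/6.
Σ over the event: 1·1/3 + 9·1/6 + 10·1/6 + 14·1/6 = 35/6.
E[R | R ∈ {1, 9, 10, 14}] = (35/6) / (5/6) = 7.

7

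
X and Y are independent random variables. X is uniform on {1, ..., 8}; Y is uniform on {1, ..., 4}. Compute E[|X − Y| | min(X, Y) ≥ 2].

50/21

P(min(X, Y) ≥ 2) = 21/32.
Summing |X−Y|·P(x,y) over outcomes with min(X, Y) ≥ 2 gives 25/16.
E[|X − Y| | min(X, Y) ≥ 2] = (25/16) / (21/32) = 50/21.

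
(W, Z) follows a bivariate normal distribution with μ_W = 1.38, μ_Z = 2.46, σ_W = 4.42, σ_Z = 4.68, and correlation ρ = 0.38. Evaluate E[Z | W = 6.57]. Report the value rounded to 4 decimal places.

4.5482

E[Z | W=x] = μ_Z + ρ(σ_Z/σ_W)(x − μ_W) for jointly normal variables.
E[Z | W=6.57] = 2.46 + (0.38)·(4.68/4.42)·(6.57 − (1.38)) = 2.46 + (0.40235)·(5.19) = 4.5482.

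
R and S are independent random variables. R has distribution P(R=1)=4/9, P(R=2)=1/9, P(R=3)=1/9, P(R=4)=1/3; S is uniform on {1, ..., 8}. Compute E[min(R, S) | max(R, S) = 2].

7/6

P(max(R, S) = 2) = 1/12.
Summing min(R,S)·P(x,y) over outcomes with max(R, S) = 2 gives 7/72.
E[min(R, S) | max(R, S) = 2] = (7/72) / (1/12) = 7/6.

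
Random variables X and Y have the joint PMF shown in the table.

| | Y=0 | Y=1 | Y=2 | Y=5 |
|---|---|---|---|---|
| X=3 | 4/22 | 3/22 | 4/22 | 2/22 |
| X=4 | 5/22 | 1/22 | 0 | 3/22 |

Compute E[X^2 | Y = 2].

P(Y = 2) = 2/11.
Summing X^2·P(X=x,Y=y) over the conditioning event gives 18/11.
E[X^2 | Y = 2] = (18/11) / (2/11) = 9.

9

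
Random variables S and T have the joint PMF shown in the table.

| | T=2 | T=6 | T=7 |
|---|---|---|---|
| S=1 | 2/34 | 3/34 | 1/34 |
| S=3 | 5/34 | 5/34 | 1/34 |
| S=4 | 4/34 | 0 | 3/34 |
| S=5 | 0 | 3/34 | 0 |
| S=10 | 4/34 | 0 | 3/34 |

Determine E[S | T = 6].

3

P(T = 6) = 11/34.
Σ S·P over the event = 1·(3/34) + 3·(5/34) + 5·(3/34) = 33/34.
E[S | T = 6] = (33/34) / (11/34) = 3.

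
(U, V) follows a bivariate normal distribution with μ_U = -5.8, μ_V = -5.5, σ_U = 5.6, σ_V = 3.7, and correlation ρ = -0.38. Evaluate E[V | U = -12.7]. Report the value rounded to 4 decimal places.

-3.7676

For a bivariate normal, E[V | U=x] = μ_V + ρ·(σ_V/σ_U)·(x − μ_U).
E[V | U=-12.7] = -5.5 + (-0.38)·(3.7/5.6)·(-12.7 − (-5.8)) = -5.5 + (-0.25107)·(-6.9) = -3.7676.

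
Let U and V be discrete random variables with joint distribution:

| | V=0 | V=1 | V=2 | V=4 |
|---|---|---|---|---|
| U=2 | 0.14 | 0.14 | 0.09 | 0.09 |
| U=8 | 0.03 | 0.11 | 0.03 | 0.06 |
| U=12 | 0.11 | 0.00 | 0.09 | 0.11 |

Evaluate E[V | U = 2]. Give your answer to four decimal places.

P(U = 2) = 0.46.
Σ V·P over the event = 0·(0.14) + 1·(0.14) + 2·(0.09) + 4·(0.09) = 0.68.
E[V | U = 2] = (0.68) / (0.46) = 1.4783.

1.4783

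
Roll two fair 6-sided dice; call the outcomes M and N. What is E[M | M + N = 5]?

Outcomes with M + N = 5: (1,4), (2,3), (3,2), (4,1), each with probability 1/36.
E[M | M + N = 5] = (1 + 2 + 3 + 4) / 4 = 5/2.

5/2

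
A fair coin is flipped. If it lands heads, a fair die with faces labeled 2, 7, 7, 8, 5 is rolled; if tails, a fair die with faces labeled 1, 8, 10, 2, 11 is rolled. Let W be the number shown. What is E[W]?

E[W | heads] = (2+7+7+8+5)/5 = 29/5.
E[W | tails] = (1+8+10+2+11)/5 = 32/5.
By the law of total expectation,
E[W] = (1/2)·(29/5) + (1/2)·(32/5) = 61/10.

61/10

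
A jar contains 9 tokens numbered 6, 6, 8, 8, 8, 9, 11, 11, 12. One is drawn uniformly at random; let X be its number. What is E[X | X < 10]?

P(X < 10) = 2/3.
Σ over the event: 6·2/9 + 8·1/3 + 9·1/9 = 5.
E[X | X < 10] = (5) / (2/3) = 15/2.

15/2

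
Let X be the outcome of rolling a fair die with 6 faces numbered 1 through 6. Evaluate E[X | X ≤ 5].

3

Given X ≤ 5, X is equally likely to be any of {1, 2, 3, 4, 5}.
E[X | X ≤ 5] = (1 + 2 + 3 + 4 + 5) / 5 = 3.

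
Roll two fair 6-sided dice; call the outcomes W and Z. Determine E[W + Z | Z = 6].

19/2

Outcomes with Z = 6: (1,6), (2,6), (3,6), (4,6), (5,6), (6,6), each with probability 1/36.
E[W + Z | Z = 6] = (7 + 8 + 9 + 10 + 11 + 12) / 6 = 19/2.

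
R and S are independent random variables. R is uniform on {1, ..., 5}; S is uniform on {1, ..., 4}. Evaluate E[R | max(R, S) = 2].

5/3

P(max(R, S) = 2) = 3/20.
Summing R·P(x,y) over outcomes with max(R, S) = 2 gives 1/4.
E[R | max(R, S) = 2] = (1/4) / (3/20) = 5/3.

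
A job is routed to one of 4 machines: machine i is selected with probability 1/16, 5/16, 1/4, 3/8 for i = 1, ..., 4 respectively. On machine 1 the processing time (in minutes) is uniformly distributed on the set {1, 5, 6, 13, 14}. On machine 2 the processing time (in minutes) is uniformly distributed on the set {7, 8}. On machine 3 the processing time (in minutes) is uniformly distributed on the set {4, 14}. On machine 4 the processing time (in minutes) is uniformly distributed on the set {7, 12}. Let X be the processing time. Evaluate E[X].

E[X | machine 1] = (1+5+6+13+14)/5 = 39/5.
E[X | machine 2] = (7+8)/2 = 15/2.
E[X | machine 3] = (4+14)/2 = 9.
E[X | machine 4] = (7+12)/2 = 19/2.
By the law of total expectation,
E[X] = (1/16)·(39/5) + (5/16)·(15/2) + (1/4)·(9) + (3/8)·(19/2) = 1383/160.

1383/160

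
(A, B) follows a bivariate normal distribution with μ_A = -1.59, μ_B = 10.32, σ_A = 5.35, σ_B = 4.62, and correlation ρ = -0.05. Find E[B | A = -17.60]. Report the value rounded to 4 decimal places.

11.0113

For a bivariate normal, E[B | A=x] = μ_B + ρ·(σ_B/σ_A)·(x − μ_A).
E[B | A=-17.60] = 10.32 + (-0.05)·(4.62/5.35)·(-17.60 − (-1.59)) = 10.32 + (-0.043178)·(-16.01) = 11.0113.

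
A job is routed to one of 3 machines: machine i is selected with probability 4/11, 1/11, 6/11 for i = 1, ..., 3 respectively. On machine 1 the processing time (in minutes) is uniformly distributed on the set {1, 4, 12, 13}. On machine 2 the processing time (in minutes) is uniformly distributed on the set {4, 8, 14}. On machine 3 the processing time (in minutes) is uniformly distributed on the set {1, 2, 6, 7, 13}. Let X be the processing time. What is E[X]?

1102/165

E[X | machine 1] = (1+4+12+13)/4 = 15/2.
E[X | machine 2] = (4+8+14)/3 = 26/3.
E[X | machine 3] = (1+2+6+7+13)/5 = 29/5.
By the law of total expectation,
E[X] = (4/11)·(15/2) + (1/11)·(26/3) + (6/11)·(29/5) = 1102/165.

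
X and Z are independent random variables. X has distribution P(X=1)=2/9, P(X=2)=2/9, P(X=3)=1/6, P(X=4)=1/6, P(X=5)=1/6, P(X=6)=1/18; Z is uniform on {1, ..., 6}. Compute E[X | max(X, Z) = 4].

P(max(X, Z) = 4) = 23/108.
Summing X·P(x,y) over outcomes with max(X, Z) = 4 gives 23/36.
E[X | max(X, Z) = 4] = (23/36) / (23/108) = 3.

3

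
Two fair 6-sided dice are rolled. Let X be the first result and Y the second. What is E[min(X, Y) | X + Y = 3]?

1

P(X + Y = 3) = 1/18.
Summing min(X,Y)·P(x,y) over outcomes with X + Y = 3 gives 1/18.
E[min(X, Y) | X + Y = 3] = (1/18) / (1/18) = 1.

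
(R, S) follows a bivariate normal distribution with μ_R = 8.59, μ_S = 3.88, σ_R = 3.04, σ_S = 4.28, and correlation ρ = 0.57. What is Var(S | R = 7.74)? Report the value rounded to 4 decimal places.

12.3668

Var(S | R=x) = (1 − ρ²)·σ_S².
Var(S | R=7.74) = (4.28)²·(1 − (0.57)²) = 18.3184·0.6751 = 12.3668.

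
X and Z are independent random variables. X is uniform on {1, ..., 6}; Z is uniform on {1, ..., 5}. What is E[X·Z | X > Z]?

35/3

P(X > Z) = 1/2.
Summing XZ·P(x,y) over outcomes with X > Z gives 35/6.
E[X·Z | X > Z] = (35/6) / (1/2) = 35/3.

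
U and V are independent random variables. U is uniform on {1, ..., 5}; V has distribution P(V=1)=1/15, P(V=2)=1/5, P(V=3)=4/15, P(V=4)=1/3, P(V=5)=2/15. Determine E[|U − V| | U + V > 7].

19/20

P(U + V > 7) = 4/15.
Summing |U−V|·P(x,y) over outcomes with U + V > 7 gives 19/75.
E[|U − V| | U + V > 7] = (19/75) / (4/15) = 19/20.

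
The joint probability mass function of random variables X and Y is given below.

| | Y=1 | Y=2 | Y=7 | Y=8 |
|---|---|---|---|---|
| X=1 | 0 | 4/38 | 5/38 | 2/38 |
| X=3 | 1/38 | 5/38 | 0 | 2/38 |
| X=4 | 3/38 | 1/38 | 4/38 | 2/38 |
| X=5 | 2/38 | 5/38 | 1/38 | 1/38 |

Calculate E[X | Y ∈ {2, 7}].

74/25

P(Y ∈ {2, 7}) = 25/38.
Σ X·P over the event = 1·(4/38) + 1·(5/38) + 3·(5/38) + 4·(1/38) + 4·(4/38) + 5·(5/38) + 5·(1/38) = 37/19.
E[X | Y ∈ {2, 7}] = (37/19) / (25/38) = 74/25.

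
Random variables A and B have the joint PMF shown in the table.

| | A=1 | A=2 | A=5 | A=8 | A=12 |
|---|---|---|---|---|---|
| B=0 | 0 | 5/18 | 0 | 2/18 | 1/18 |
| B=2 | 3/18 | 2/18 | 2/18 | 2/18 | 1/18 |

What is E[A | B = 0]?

19/4

P(B = 0) = 4/9.
Σ A·P over the event = 2·(5/18) + 8·(2/18) + 12·(1/18) = 19/9.
E[A | B = 0] = (19/9) / (4/9) = 19/4.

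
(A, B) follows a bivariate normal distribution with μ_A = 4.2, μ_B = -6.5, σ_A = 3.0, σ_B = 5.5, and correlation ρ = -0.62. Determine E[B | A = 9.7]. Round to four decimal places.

-12.7517

For a bivariate normal, E[B | A=x] = μ_B + ρ·(σ_B/σ_A)·(x − μ_A).
E[B | A=9.7] = -6.5 + (-0.62)·(5.5/3.0)·(9.7 − (4.2)) = -6.5 + (-1.13667)·(5.5) = -12.7517.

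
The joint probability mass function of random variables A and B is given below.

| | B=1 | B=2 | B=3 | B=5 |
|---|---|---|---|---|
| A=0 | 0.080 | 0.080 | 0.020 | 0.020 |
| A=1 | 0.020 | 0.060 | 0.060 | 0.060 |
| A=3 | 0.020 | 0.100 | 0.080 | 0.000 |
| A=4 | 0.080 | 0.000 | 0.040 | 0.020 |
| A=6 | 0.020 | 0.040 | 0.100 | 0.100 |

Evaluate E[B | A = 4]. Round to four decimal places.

P(A = 4) = 0.140.
Σ B·P over the event = 1·(0.080) + 3·(0.040) + 5·(0.020) = 0.300.
E[B | A = 4] = (0.300) / (0.140) = 2.1429.

2.1429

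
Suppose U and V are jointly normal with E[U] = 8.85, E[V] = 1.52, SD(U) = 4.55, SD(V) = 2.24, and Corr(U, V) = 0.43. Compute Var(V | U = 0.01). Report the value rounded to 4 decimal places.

The conditional variance in a bivariate normal is σ_V²(1 − ρ²), independent of x.
Var(V | U=0.01) = (2.24)²·(1 − (0.43)²) = 5.0176·0.8151 = 4.0898.

4.0898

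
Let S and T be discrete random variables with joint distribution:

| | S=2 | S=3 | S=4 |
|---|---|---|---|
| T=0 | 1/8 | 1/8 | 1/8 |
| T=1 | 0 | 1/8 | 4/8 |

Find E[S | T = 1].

P(T = 1) = 5/8.
Summing S·P(S=x,T=y) over the conditioning event gives 19/8.
E[S | T = 1] = (19/8) / (5/8) = 19/5.

19/5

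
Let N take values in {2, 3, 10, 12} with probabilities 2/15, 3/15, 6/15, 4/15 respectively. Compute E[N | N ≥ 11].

12

P(N ≥ 11) = 4/15.
Σ over the event: 12·4/15 = 16/5.
E[N | N ≥ 11] = (16/5) / (4/15) = 12.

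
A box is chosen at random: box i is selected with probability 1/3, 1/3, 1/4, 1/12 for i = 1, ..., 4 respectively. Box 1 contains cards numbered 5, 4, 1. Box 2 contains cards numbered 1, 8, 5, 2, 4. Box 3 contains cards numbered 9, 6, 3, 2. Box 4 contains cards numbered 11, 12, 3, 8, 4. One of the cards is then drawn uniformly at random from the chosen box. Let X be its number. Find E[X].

779/180

E[X | box 1] = (5+4+1)/3 = 10/3.
E[X | box 2] = (1+8+5+2+4)/5 = 4.
E[X | box 3] = (9+6+3+2)/4 = 5.
E[X | box 4] = (11+12+3+8+4)/5 = 38/5.
By the law of total expectation,
E[X] = (1/3)·(10/3) + (1/3)·(4) + (1/4)·(5) + (1/12)·(38/5) = 779/180.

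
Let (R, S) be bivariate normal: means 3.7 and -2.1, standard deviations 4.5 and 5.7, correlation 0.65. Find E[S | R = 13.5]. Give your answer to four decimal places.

5.9687

E[S | R=x] = μ_S + ρ(σ_S/σ_R)(x − μ_R) for jointly normal variables.
E[S | R=13.5] = -2.1 + (0.65)·(5.7/4.5)·(13.5 − (3.7)) = -2.1 + (0.823333)·(9.8) = 5.9687.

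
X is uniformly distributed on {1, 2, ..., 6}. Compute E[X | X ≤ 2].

3/2

Given X ≤ 2, X is equally likely to be any of {1, 2}.
E[X | X ≤ 2] = (1 + 2) / 2 = 3/2.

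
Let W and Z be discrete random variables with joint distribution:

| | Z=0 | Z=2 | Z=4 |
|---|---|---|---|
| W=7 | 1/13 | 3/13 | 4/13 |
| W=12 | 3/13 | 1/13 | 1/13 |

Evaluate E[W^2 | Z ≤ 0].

P(Z ≤ 0) = 4/13.
Σ W^2·P over the event = 49·(1/13) + 144·(3/13) = 37.
E[W^2 | Z ≤ 0] = (37) / (4/13) = 481/4.

481/4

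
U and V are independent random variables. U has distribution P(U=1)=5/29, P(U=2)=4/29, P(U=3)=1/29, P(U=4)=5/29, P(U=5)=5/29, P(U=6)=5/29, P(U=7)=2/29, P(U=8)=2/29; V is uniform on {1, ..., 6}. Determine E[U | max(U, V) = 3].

P(max(U, V) = 3) = 2/29.
Summing U·P(x,y) over outcomes with max(U, V) = 3 gives 11/87.
E[U | max(U, V) = 3] = (11/87) / (2/29) = 11/6.

11/6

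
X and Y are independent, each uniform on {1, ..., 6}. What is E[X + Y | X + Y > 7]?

P(X + Y > 7) = 5/12.
Summing (X+Y)·P(x,y) over outcomes with X + Y > 7 gives 35/9.
E[X + Y | X + Y > 7] = (35/9) / (5/12) = 28/3.

28/3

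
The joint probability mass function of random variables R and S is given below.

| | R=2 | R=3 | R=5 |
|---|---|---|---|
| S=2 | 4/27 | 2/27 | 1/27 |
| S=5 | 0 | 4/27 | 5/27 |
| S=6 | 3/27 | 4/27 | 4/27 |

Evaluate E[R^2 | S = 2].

P(S = 2) = 7/27.
Σ R^2·P over the event = 4·(4/27) + 9·(2/27) + 25·(1/27) = 59/27.
E[R^2 | S = 2] = (59/27) / (7/27) = 59/7.

59/7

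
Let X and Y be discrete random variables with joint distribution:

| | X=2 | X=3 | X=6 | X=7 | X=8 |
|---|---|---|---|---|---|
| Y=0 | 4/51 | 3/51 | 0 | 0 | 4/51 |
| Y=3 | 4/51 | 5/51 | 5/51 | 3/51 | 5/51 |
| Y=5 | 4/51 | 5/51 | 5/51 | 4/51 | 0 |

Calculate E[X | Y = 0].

P(Y = 0) = 11/51.
Σ X·P over the event = 2·(4/51) + 3·(3/51) + 8·(4/51) = 49/51.
E[X | Y = 0] = (49/51) / (11/51) = 49/11.

49/11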